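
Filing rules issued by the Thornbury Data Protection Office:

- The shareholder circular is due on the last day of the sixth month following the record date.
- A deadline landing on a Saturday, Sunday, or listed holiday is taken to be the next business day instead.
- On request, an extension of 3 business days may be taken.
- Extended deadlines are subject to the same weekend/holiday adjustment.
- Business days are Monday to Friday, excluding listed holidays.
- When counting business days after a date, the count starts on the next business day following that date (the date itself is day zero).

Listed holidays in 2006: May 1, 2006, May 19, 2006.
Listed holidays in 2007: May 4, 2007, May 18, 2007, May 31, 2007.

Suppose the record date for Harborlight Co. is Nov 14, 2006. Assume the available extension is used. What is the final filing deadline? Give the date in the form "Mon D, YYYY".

6 months after Nov 14, 2006 falls in May 2007; the last day of that month is May 31, 2007.
May 31, 2007 falls on a listed holiday. Rolling to the next business day gives Jun 1, 2007, a Friday.
Counting 3 further business days from Jun 1, 2007 reaches Jun 6, 2007.
Since Jun 6, 2007 is a Wednesday and not a holiday, the date is unchanged.
The final due date is Jun 6, 2007.

Jun 6, 2007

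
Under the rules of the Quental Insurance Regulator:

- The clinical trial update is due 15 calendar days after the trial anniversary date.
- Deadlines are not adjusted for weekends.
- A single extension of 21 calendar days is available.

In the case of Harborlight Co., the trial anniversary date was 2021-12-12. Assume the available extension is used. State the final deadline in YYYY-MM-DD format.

2022-01-17

15 calendar days after 2021-12-12 is 2021-12-27.
2021-12-27 falls on a Monday. The rules make no weekend/holiday allowance, so it remains 2021-12-27.
With the 21-day extension, 2021-12-27 becomes 2022-01-17.
2022-01-17 is a Monday; no weekend or holiday adjustment applies.
So the filing is due 2022-01-17.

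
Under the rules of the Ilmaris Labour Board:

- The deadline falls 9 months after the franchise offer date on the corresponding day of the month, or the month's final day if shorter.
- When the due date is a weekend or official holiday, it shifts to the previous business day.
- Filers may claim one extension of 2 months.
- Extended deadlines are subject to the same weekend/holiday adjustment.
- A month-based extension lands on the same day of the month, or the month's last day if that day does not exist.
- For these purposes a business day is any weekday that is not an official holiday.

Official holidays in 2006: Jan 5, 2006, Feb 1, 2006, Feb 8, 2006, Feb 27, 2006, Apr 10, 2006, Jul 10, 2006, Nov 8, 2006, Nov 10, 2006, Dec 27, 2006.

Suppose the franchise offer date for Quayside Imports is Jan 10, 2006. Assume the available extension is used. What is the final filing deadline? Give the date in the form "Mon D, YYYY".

Moving 9 months forward from Jan 10, 2006 on the corresponding day gives Oct 10, 2006.
Since Oct 10, 2006 is a Tuesday and not a holiday, the date is unchanged.
Add 2 months to Oct 10, 2006: Dec 10, 2006.
Dec 10, 2006 is a Sunday, so it moves to the preceding business day, Dec 8, 2006 (Friday).
Final deadline: Dec 8, 2006.

Dec 8, 2006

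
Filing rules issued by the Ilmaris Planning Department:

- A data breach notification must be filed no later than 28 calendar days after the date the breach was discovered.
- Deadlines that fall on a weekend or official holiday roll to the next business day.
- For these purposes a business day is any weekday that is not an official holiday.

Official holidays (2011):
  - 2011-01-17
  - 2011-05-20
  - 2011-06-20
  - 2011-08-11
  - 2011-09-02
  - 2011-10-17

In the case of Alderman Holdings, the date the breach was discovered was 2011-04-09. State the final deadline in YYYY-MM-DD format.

2011-05-09

Adding 28 calendar days to 2011-04-09 gives 2011-05-07.
2011-05-07 is a Saturday, so it moves to the next business day, 2011-05-09 (Monday).
Final deadline: 2011-05-09.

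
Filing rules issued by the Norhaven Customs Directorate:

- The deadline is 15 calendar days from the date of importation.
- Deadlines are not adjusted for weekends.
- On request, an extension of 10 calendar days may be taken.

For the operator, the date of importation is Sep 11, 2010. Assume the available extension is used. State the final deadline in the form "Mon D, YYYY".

Oct 6, 2010

Trigger date Sep 11, 2010 + 15 calendar days = Sep 26, 2010.
No adjustment is made for weekends or holidays, so Sep 26, 2010 stands.
The 10-calendar-day extension moves the deadline from Sep 26, 2010 to Oct 6, 2010.
No adjustment is made for weekends or holidays, so Oct 6, 2010 stands.
Final deadline: Oct 6, 2010.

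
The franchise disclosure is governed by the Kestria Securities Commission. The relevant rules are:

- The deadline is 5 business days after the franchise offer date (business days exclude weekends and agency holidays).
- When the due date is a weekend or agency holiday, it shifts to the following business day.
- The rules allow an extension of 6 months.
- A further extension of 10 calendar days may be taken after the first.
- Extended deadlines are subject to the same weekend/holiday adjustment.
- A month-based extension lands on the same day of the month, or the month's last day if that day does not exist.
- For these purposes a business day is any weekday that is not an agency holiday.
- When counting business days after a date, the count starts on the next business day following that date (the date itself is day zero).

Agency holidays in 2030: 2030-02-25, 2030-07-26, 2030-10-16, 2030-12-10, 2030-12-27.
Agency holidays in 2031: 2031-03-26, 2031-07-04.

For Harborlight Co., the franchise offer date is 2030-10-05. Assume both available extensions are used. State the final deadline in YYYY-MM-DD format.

Starting the day after 2030-10-05 and counting 5 business days lands on 2030-10-11.
Since 2030-10-11 is a Friday and not a holiday, the date is unchanged.
Applying the 6 months extension: 6 months after 2030-10-11 is 2031-04-11.
Since 2031-04-11 is a Friday and not a holiday, the date is unchanged.
With the 10-day extension, 2031-04-11 becomes 2031-04-21.
Since 2031-04-21 is a Monday and not a holiday, the date is unchanged.
So the filing is due 2031-04-21.

2031-04-21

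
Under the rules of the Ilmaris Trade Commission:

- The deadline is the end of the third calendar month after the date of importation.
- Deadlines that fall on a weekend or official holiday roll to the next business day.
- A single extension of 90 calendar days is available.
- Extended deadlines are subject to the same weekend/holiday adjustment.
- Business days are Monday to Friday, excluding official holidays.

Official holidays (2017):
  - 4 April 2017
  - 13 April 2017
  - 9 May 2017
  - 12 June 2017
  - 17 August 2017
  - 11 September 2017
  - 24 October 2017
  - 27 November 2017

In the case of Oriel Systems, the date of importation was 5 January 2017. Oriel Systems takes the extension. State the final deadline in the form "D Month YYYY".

3 months after 5 January 2017 falls in April 2017; the last day of that month is 30 April 2017.
30 April 2017 falls on a Sunday. Rolling to the next business day gives 1 May 2017, a Monday.
With the 90-day extension, 1 May 2017 becomes 30 July 2017.
30 July 2017 is a Sunday, so it moves to the next business day, 31 July 2017 (Monday).
Final deadline: 31 July 2017.

31 July 2017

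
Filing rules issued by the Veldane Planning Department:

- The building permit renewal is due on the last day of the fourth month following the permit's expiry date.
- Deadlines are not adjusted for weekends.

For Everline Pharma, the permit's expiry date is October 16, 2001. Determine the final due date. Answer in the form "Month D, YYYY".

February 28, 2002

4 months after October 16, 2001 falls in February 2002; the last day of that month is February 28, 2002.
February 28, 2002 is a Thursday; no weekend or holiday adjustment applies.
Deadline: February 28, 2002.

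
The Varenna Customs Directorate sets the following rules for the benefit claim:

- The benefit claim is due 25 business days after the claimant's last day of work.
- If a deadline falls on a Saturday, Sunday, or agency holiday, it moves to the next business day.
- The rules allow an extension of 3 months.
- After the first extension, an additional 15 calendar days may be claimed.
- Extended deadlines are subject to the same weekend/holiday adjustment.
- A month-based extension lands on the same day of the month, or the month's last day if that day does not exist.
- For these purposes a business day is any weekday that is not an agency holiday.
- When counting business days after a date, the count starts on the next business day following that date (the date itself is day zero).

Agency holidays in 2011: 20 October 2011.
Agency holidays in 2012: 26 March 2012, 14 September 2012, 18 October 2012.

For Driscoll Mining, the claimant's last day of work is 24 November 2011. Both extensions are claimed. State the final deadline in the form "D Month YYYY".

Counting 25 business days after 24 November 2011 (skipping weekends and listed holidays) reaches 29 December 2011.
29 December 2011 (Thursday) is already a business day.
Add 3 months to 29 December 2011: 29 March 2012.
29 March 2012 is a Thursday and not a listed holiday, so it stands.
Applying the 15-calendar-day extension: 29 March 2012 + 15 days = 13 April 2012.
Since 13 April 2012 is a Friday and not a holiday, the date is unchanged.
Final deadline: 13 April 2012.

13 April 2012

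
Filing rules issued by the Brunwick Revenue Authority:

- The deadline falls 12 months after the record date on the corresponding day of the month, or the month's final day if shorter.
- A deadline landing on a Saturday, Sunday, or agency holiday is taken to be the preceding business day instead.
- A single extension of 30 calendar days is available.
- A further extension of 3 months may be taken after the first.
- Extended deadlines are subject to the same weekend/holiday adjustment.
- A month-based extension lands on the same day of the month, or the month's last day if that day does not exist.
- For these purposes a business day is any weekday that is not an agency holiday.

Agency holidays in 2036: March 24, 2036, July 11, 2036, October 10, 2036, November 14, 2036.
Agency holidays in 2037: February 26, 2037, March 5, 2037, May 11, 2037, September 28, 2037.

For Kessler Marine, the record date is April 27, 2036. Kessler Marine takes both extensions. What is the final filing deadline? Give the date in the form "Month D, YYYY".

12 months from April 27, 2036 is April 27, 2037.
April 27, 2037 falls on a Monday, which is a business day, so no adjustment is needed.
Add the 30 calendar-day extension to April 27, 2037: May 27, 2037.
May 27, 2037 falls on a Wednesday, which is a business day, so no adjustment is needed.
The 3 months extension carries May 27, 2037 to August 27, 2037.
August 27, 2037 falls on a Thursday, which is a business day, so no adjustment is needed.
So the filing is due August 27, 2037.

August 27, 2037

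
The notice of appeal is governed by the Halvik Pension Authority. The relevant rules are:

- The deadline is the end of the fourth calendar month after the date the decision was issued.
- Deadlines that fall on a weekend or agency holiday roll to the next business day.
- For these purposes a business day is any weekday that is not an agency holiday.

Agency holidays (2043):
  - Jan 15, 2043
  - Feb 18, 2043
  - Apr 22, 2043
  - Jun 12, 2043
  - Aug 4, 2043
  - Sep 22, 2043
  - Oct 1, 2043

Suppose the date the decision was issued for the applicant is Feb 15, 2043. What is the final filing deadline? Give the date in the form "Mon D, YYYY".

4 months after Feb 15, 2043 is June 2043; that month ends on Jun 30, 2043.
Jun 30, 2043 (Tuesday) is already a business day.
The final due date is Jun 30, 2043.

Jun 30, 2043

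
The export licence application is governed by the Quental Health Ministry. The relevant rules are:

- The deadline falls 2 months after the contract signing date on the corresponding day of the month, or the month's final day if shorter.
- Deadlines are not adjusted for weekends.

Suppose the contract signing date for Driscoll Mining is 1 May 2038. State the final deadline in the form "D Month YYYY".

2 months from 1 May 2038 is 1 July 2038.
1 July 2038 falls on a Thursday. The rules make no weekend/holiday allowance, so it remains 1 July 2038.
So the filing is due 1 July 2038.

1 July 2038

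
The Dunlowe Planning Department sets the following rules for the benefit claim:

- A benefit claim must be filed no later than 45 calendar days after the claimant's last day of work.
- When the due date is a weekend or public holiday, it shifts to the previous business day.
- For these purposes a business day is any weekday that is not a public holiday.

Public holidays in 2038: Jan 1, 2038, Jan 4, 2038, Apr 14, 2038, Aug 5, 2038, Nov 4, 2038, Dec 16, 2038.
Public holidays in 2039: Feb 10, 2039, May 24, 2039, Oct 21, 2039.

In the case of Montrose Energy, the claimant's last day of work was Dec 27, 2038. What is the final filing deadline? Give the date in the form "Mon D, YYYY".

Adding 45 calendar days to Dec 27, 2038 gives Feb 10, 2039.
Feb 10, 2039 is a listed holiday, so it moves to the preceding business day, Feb 9, 2039 (Wednesday).
So the filing is due Feb 9, 2039.

Feb 9, 2039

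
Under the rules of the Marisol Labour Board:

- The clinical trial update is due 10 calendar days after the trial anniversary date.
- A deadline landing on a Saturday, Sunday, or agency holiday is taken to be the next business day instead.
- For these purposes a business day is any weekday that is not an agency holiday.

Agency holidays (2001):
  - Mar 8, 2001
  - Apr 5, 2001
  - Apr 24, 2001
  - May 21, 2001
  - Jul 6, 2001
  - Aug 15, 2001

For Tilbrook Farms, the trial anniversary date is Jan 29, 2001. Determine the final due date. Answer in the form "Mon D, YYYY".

From Jan 29, 2001, 10 calendar days later is Feb 8, 2001.
Since Feb 8, 2001 is a Thursday and not a holiday, the date is unchanged.
The final due date is Feb 8, 2001.

Feb 8, 2001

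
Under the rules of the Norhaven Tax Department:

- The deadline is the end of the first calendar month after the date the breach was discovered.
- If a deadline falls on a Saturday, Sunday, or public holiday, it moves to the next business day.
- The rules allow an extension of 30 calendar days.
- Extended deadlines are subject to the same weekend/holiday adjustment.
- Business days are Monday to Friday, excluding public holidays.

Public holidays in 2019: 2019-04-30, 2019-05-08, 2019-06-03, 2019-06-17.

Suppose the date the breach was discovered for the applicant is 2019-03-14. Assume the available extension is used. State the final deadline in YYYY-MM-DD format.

1 month after 2019-03-14 is April 2019; that month ends on 2019-04-30.
2019-04-30 is a listed holiday; the next business day is 2019-05-01 (Wednesday).
The 30-calendar-day extension moves the deadline from 2019-05-01 to 2019-05-31.
2019-05-31 falls on a Friday, which is a business day, so no adjustment is needed.
Final deadline: 2019-05-31.

2019-05-31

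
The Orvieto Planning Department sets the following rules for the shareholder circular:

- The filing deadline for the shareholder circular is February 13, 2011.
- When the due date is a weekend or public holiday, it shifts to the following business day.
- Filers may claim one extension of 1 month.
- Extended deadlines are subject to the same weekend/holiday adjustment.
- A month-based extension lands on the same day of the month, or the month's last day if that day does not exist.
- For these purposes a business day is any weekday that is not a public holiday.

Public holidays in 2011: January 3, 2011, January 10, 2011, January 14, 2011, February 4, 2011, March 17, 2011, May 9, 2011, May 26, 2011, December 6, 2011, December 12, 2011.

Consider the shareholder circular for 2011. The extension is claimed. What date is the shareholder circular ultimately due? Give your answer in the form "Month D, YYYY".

The stated deadline is February 13, 2011.
February 13, 2011 is a Sunday, so it moves to the next business day, February 14, 2011 (Monday).
Applying the 1 month extension: 1 month after February 14, 2011 is March 14, 2011.
March 14, 2011 falls on a Monday, which is a business day, so no adjustment is needed.
Final deadline: March 14, 2011.

March 14, 2011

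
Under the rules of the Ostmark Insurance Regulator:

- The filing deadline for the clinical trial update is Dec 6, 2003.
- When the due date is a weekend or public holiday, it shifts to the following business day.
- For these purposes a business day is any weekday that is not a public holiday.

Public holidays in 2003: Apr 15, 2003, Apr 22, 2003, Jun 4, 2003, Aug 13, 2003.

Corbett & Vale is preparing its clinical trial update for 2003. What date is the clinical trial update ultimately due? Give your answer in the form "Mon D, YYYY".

Dec 8, 2003

The statutory due date is Dec 6, 2003.
Dec 6, 2003 falls on a Saturday. Rolling to the next business day gives Dec 8, 2003, a Monday.
So the filing is due Dec 8, 2003.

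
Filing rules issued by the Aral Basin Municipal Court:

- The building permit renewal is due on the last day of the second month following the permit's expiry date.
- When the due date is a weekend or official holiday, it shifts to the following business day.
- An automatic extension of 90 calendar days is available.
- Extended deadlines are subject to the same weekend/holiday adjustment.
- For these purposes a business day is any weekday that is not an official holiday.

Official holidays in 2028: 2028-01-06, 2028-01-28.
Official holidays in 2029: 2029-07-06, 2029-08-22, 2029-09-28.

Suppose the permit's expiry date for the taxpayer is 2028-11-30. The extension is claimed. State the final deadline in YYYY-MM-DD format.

2 months after 2028-11-30 is January 2029; that month ends on 2029-01-31.
2029-01-31 falls on a Wednesday, which is a business day, so no adjustment is needed.
The 90-calendar-day extension moves the deadline from 2029-01-31 to 2029-05-01.
Since 2029-05-01 is a Tuesday and not a holiday, the date is unchanged.
Deadline: 2029-05-01.

2029-05-01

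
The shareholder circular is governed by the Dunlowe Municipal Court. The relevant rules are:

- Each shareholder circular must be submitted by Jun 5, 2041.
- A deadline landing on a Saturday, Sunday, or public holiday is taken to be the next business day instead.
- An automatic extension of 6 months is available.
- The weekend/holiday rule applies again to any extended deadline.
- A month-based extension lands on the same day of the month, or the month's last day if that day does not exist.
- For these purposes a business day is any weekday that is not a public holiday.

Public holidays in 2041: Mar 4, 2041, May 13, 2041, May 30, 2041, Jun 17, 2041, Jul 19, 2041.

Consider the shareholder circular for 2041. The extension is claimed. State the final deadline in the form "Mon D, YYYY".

The statutory due date is Jun 5, 2041.
Jun 5, 2041 falls on a Wednesday, which is a business day, so no adjustment is needed.
The 6 months extension carries Jun 5, 2041 to Dec 5, 2041.
Dec 5, 2041 falls on a Thursday, which is a business day, so no adjustment is needed.
So the filing is due Dec 5, 2041.

Dec 5, 2041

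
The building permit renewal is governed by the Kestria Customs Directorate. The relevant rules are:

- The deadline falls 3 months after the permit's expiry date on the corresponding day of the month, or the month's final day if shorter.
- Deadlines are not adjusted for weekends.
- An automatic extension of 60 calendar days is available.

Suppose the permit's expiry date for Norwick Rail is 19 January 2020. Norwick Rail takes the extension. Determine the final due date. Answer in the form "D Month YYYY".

18 June 2020

3 months from 19 January 2020 is 19 April 2020.
No adjustment is made for weekends or holidays, so 19 April 2020 stands.
The 60-calendar-day extension moves the deadline from 19 April 2020 to 18 June 2020.
18 June 2020 falls on a Thursday. The rules make no weekend/holiday allowance, so it remains 18 June 2020.
Final deadline: 18 June 2020.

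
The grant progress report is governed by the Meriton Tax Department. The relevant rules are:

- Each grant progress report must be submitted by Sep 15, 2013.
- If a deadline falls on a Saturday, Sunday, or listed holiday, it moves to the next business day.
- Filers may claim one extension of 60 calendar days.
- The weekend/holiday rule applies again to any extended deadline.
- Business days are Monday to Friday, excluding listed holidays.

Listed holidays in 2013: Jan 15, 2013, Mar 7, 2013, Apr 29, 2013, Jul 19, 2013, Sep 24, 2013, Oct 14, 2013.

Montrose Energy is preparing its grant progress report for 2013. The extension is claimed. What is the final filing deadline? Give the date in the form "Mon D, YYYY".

Nov 15, 2013

The stated deadline is Sep 15, 2013.
Sep 15, 2013 is a Sunday; the next business day is Sep 16, 2013 (Monday).
With the 60-day extension, Sep 16, 2013 becomes Nov 15, 2013.
Nov 15, 2013 falls on a Friday, which is a business day, so no adjustment is needed.
So the filing is due Nov 15, 2013.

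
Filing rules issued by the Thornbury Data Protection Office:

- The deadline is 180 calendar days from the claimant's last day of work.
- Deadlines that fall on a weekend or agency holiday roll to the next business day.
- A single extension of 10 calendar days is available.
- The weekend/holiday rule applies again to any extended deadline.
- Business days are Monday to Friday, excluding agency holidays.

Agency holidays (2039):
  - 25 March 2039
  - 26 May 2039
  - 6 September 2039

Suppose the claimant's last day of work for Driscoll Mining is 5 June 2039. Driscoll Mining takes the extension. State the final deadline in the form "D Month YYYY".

Adding 180 calendar days to 5 June 2039 gives 2 December 2039.
2 December 2039 is a Friday and not a listed holiday, so it stands.
Add the 10 calendar-day extension to 2 December 2039: 12 December 2039.
12 December 2039 falls on a Monday, which is a business day, so no adjustment is needed.
The final due date is 12 December 2039.

12 December 2039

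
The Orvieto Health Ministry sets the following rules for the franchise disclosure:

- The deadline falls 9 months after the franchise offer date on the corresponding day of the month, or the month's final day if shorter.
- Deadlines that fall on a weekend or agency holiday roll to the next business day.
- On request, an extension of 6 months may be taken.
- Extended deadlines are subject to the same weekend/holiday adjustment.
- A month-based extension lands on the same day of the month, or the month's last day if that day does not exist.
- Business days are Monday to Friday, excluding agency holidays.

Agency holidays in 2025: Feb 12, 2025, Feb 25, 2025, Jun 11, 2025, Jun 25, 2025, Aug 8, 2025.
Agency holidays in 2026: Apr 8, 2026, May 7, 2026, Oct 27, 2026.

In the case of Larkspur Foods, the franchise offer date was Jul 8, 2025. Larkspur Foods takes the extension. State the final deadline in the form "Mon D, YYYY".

Oct 9, 2026

9 months from Jul 8, 2025 is Apr 8, 2026.
Because Apr 8, 2026 is a listed holiday, the deadline becomes Apr 9, 2026 (Thursday).
Add 6 months to Apr 9, 2026: Oct 9, 2026.
Oct 9, 2026 falls on a Friday, which is a business day, so no adjustment is needed.
So the filing is due Oct 9, 2026.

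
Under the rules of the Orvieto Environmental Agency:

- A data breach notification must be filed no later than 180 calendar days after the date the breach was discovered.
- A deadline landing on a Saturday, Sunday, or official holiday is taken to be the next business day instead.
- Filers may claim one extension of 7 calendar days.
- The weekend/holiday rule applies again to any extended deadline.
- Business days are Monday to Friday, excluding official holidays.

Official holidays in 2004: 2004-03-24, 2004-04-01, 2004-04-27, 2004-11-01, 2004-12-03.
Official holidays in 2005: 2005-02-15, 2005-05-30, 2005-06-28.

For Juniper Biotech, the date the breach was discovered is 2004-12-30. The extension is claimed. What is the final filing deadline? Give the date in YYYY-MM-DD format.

180 calendar days after 2004-12-30 is 2005-06-28.
2005-06-28 falls on a listed holiday. Rolling to the next business day gives 2005-06-29, a Wednesday.
Applying the 7-calendar-day extension: 2005-06-29 + 7 days = 2005-07-06.
2005-07-06 falls on a Wednesday, which is a business day, so no adjustment is needed.
So the filing is due 2005-07-06.

2005-07-06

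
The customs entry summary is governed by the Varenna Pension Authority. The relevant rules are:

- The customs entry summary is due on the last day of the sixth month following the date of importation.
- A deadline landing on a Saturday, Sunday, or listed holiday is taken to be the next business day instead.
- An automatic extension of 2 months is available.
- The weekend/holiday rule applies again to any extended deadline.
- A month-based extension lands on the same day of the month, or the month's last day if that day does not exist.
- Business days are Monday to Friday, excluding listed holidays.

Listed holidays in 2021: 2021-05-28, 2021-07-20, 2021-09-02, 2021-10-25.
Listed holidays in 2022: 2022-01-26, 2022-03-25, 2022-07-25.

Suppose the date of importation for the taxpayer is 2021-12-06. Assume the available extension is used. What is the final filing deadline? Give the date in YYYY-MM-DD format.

6 months after 2021-12-06 falls in June 2022; the last day of that month is 2022-06-30.
2022-06-30 falls on a Thursday, which is a business day, so no adjustment is needed.
Add 2 months to 2022-06-30: 2022-08-30.
Since 2022-08-30 is a Tuesday and not a holiday, the date is unchanged.
Deadline: 2022-08-30.

2022-08-30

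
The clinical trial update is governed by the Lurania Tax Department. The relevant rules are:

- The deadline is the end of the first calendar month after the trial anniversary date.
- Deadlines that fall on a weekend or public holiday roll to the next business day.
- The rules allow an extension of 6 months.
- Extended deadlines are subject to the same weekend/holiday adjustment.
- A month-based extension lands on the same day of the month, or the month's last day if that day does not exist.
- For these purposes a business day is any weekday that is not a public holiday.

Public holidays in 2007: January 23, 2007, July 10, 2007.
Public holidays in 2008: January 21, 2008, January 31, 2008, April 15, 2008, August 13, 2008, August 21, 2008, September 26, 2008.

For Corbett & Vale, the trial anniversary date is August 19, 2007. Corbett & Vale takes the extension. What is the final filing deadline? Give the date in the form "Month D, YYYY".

The first month after August 19, 2007 is September 2007, whose last day is September 30, 2007.
September 30, 2007 is a Sunday; the next business day is October 1, 2007 (Monday).
Add 6 months to October 1, 2007: April 1, 2008.
Since April 1, 2008 is a Tuesday and not a holiday, the date is unchanged.
Final deadline: April 1, 2008.

April 1, 2008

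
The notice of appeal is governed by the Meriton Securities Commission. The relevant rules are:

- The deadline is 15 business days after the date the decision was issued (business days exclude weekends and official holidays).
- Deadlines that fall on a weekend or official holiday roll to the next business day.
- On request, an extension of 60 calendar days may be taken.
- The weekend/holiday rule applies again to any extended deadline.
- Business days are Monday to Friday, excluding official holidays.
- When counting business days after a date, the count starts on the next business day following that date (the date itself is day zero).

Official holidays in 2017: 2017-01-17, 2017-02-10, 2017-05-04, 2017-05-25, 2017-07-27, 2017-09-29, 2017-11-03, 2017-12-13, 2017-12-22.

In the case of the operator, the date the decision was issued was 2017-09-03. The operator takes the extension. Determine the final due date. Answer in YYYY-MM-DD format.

Counting 15 business days after 2017-09-03 (skipping weekends and listed holidays) reaches 2017-09-22.
2017-09-22 falls on a Friday, which is a business day, so no adjustment is needed.
Add the 60 calendar-day extension to 2017-09-22: 2017-11-21.
2017-11-21 falls on a Tuesday, which is a business day, so no adjustment is needed.
Final deadline: 2017-11-21.

2017-11-21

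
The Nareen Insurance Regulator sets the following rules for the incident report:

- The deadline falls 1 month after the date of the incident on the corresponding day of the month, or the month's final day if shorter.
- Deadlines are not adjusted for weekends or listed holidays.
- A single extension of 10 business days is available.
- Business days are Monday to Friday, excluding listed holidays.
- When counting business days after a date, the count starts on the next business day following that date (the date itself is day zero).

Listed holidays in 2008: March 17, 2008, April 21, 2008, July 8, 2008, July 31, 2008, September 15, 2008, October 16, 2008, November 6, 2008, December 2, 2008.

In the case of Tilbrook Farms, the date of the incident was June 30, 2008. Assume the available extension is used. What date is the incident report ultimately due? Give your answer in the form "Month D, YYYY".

August 14, 2008

1 month from June 30, 2008 is July 30, 2008.
July 30, 2008 falls on a Wednesday. The rules make no weekend/holiday allowance, so it remains July 30, 2008.
The 10-business-day extension runs from July 30, 2008 to August 14, 2008.
August 14, 2008 is a Thursday; no weekend or holiday adjustment applies.
Deadline: August 14, 2008.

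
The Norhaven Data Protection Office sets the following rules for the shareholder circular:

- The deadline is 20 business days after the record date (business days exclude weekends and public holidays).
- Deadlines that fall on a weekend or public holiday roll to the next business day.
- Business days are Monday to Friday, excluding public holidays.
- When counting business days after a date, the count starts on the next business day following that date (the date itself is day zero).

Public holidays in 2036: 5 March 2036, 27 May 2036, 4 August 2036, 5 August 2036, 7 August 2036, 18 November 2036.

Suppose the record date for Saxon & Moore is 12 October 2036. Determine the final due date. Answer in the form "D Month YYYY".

7 November 2036

Starting the day after 12 October 2036 and counting 20 business days lands on 7 November 2036.
7 November 2036 is a Friday and not a listed holiday, so it stands.
Final deadline: 7 November 2036.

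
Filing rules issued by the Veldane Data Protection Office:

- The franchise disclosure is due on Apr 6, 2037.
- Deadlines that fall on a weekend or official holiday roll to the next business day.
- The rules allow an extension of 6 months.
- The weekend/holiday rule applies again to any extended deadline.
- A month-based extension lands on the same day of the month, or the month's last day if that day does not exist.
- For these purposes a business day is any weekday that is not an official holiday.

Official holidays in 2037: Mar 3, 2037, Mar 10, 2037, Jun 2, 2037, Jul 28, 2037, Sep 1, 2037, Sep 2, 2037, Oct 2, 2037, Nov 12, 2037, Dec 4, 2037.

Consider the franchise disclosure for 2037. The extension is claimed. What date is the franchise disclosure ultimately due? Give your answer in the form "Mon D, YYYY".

Oct 6, 2037

The statutory due date is Apr 6, 2037.
Apr 6, 2037 is a Monday and not a listed holiday, so it stands.
The 6 months extension carries Apr 6, 2037 to Oct 6, 2037.
Oct 6, 2037 (Tuesday) is already a business day.
The final due date is Oct 6, 2037.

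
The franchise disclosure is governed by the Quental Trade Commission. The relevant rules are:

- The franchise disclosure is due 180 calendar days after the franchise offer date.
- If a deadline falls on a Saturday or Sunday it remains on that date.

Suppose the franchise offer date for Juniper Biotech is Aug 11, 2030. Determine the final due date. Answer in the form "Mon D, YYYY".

180 calendar days after Aug 11, 2030 is Feb 7, 2031.
Feb 7, 2031 falls on a Friday. The rules make no weekend/holiday allowance, so it remains Feb 7, 2031.
Deadline: Feb 7, 2031.

Feb 7, 2031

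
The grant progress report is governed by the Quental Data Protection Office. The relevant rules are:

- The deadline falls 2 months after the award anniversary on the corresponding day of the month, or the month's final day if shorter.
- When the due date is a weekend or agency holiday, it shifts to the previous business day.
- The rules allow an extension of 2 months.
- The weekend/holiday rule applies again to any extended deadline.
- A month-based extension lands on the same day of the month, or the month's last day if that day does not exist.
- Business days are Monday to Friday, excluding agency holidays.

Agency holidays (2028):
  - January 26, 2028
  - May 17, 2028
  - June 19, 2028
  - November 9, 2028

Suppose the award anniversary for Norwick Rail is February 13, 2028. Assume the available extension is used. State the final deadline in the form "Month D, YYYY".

Moving 2 months forward from February 13, 2028 on the corresponding day gives April 13, 2028.
April 13, 2028 (Thursday) is already a business day.
Add 2 months to April 13, 2028: June 13, 2028.
Since June 13, 2028 is a Tuesday and not a holiday, the date is unchanged.
Final deadline: June 13, 2028.

June 13, 2028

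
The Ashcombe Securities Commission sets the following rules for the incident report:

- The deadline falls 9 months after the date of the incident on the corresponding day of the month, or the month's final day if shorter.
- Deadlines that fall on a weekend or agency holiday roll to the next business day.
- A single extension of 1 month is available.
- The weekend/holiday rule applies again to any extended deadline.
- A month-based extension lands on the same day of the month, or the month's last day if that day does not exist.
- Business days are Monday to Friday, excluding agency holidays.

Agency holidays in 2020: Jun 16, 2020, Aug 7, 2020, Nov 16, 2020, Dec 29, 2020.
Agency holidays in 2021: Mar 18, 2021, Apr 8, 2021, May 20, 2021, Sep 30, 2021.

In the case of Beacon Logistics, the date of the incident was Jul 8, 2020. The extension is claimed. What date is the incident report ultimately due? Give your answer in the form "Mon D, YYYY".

9 months after Jul 8, 2020, on the same day of the month, is Apr 8, 2021.
Apr 8, 2021 is a listed holiday, so it moves to the next business day, Apr 9, 2021 (Friday).
The 1 month extension carries Apr 9, 2021 to May 9, 2021.
May 9, 2021 is a Sunday, so it moves to the next business day, May 10, 2021 (Monday).
Deadline: May 10, 2021.

May 10, 2021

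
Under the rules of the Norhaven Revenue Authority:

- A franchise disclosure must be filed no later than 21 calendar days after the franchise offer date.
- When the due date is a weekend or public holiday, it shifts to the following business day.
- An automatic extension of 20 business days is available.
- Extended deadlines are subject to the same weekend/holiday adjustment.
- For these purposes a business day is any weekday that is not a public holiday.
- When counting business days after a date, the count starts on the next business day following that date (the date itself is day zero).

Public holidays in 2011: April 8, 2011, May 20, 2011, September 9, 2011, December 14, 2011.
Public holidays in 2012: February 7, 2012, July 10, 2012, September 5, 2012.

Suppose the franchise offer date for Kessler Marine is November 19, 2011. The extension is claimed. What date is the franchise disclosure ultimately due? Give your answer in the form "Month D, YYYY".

21 calendar days after November 19, 2011 is December 10, 2011.
December 10, 2011 is a Saturday, so it moves to the next business day, December 12, 2011 (Monday).
Counting 20 further business days from December 12, 2011 reaches January 10, 2012.
January 10, 2012 is a Tuesday and not a listed holiday, so it stands.
The final due date is January 10, 2012.

January 10, 2012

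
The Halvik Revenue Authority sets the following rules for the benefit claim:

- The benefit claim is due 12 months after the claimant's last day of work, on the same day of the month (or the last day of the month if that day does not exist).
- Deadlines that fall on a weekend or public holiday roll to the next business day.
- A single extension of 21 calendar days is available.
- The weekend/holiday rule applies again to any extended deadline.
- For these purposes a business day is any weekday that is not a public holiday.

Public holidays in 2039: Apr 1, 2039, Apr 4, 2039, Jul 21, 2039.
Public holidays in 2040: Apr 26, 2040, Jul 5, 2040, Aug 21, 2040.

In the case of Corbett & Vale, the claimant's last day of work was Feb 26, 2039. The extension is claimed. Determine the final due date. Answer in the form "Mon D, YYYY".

Mar 19, 2040

Moving 12 months forward from Feb 26, 2039 on the corresponding day gives Feb 26, 2040.
Feb 26, 2040 falls on a Sunday. Rolling to the next business day gives Feb 27, 2040, a Monday.
Add the 21 calendar-day extension to Feb 27, 2040: Mar 19, 2040.
Mar 19, 2040 is a Monday and not a listed holiday, so it stands.
So the filing is due Mar 19, 2040.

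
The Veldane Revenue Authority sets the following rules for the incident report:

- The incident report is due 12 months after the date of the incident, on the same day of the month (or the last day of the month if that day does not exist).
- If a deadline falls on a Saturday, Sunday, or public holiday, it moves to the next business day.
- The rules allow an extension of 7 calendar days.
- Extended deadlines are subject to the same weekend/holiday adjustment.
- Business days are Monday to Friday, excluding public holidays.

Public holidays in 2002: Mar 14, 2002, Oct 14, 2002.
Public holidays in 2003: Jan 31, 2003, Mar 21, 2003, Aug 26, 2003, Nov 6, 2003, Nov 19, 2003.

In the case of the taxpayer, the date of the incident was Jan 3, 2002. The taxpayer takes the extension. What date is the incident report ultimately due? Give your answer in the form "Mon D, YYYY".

Jan 10, 2003

12 months from Jan 3, 2002 is Jan 3, 2003.
Jan 3, 2003 (Friday) is already a business day.
Applying the 7-calendar-day extension: Jan 3, 2003 + 7 days = Jan 10, 2003.
Since Jan 10, 2003 is a Friday and not a holiday, the date is unchanged.
Deadline: Jan 10, 2003.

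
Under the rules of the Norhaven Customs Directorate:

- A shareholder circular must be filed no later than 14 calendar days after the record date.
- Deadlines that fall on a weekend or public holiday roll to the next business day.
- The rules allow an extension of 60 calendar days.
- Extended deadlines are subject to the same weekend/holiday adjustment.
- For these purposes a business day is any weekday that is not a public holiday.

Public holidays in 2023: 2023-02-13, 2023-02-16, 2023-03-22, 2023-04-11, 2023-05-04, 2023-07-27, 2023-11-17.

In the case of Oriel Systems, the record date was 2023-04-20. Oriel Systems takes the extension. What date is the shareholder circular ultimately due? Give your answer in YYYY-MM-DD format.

14 calendar days after 2023-04-20 is 2023-05-04.
Because 2023-05-04 is a listed holiday, the deadline becomes 2023-05-05 (Friday).
The 60-calendar-day extension moves the deadline from 2023-05-05 to 2023-07-04.
2023-07-04 falls on a Tuesday, which is a business day, so no adjustment is needed.
Deadline: 2023-07-04.

2023-07-04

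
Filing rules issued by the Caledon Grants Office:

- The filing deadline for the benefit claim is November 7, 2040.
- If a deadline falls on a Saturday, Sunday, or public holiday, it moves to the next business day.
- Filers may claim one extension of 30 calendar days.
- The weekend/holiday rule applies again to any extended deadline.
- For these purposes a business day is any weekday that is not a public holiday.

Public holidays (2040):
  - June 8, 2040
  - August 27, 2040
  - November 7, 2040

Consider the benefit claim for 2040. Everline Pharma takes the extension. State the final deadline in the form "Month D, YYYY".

The statutory due date is November 7, 2040.
November 7, 2040 is a listed holiday; the next business day is November 8, 2040 (Thursday).
The 30-calendar-day extension moves the deadline from November 8, 2040 to December 8, 2040.
December 8, 2040 is a Saturday, so it moves to the next business day, December 10, 2040 (Monday).
The final due date is December 10, 2040.

December 10, 2040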